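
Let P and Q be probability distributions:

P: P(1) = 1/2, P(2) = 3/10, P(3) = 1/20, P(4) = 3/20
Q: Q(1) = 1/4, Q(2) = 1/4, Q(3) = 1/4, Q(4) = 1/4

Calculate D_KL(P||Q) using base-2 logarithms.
0.3523 bits

D_KL(P||Q) = Σ P(x) log₂(P(x)/Q(x))

Computing term by term:
  P(1)·log₂(P(1)/Q(1)) = (1/2)·log₂((1/2)/(1/4)) = 0.50000
  P(2)·log₂(P(2)/Q(2)) = (3/10)·log₂((3/10)/(1/4)) = 0.07891
  P(3)·log₂(P(3)/Q(3)) = (1/20)·log₂((1/20)/(1/4)) = -0.11610
  P(4)·log₂(P(4)/Q(4)) = (3/20)·log₂((3/20)/(1/4)) = -0.11054

D_KL(P||Q) = 0.50000 + 0.07891 - 0.11610 - 0.11054 = 0.35227 ≈ 0.3523 bits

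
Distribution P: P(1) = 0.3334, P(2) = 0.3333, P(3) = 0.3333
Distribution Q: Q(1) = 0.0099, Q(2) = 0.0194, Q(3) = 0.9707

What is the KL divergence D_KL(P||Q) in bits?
2.5450 bits

D_KL(P||Q) = Σ P(x) log₂(P(x)/Q(x))

Computing term by term:
  P(1)·log₂(P(1)/Q(1)) = 0.3334·log₂(0.3334/0.0099) = 1.69157
  P(2)·log₂(P(2)/Q(2)) = 0.3333·log₂(0.3333/0.0194) = 1.36743
  P(3)·log₂(P(3)/Q(3)) = 0.3333·log₂(0.3333/0.9707) = -0.51402

D_KL(P||Q) = 1.69157 + 1.36743 - 0.51402 = 2.54498 ≈ 2.5450 bits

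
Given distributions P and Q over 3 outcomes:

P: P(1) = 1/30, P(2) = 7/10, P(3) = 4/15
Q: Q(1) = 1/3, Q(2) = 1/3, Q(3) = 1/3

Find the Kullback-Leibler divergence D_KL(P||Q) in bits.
0.5527 bits

D_KL(P||Q) = Σ P(x) log₂(P(x)/Q(x))

Computing term by term:
  P(1)·log₂(P(1)/Q(1)) = (1/30)·log₂((1/30)/(1/3)) = -0.11073
  P(2)·log₂(P(2)/Q(2)) = (7/10)·log₂((7/10)/(1/3)) = 0.74927
  P(3)·log₂(P(3)/Q(3)) = (4/15)·log₂((4/15)/(1/3)) = -0.08585

D_KL(P||Q) = -0.11073 + 0.74927 - 0.08585 = 0.55269 ≈ 0.5527 bits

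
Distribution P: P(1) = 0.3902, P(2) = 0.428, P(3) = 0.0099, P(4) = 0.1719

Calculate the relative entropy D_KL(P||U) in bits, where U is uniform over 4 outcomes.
0.4436 bits

U(i) = 1/4 for all i

D_KL(P||U) = Σ P(x) log₂(P(x) / (1/4))
           = Σ P(x) log₂(P(x)) + log₂(4)
           = log₂(4) - H(P)

H(P) = -Σ P(x) log₂(P(x)):
  -P(1)·log₂(P(1)) = -(0.3902)·log₂(0.3902) = 0.52978
  -P(2)·log₂(P(2)) = -(0.428)·log₂(0.428) = 0.52401
  -P(3)·log₂(P(3)) = -(0.0099)·log₂(0.0099) = 0.06592
  -P(4)·log₂(P(4)) = -(0.1719)·log₂(0.1719) = 0.43669
H(P) = 0.52978 + 0.52401 + 0.06592 + 0.43669 = 1.55640 bits

log₂(4) = 2.00000 bits

D_KL(P||U) = 2.00000 - 1.55640 = 0.44360 ≈ 0.4436 bits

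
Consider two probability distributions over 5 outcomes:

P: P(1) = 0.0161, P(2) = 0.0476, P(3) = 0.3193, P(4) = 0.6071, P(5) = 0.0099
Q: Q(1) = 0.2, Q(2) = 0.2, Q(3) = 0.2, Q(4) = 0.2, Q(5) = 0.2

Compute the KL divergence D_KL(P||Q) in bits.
0.9880 bits

D_KL(P||Q) = Σ P(x) log₂(P(x)/Q(x))

Computing term by term:
  P(1)·log₂(P(1)/Q(1)) = 0.0161·log₂(0.0161/0.2) = -0.05852
  P(2)·log₂(P(2)/Q(2)) = 0.0476·log₂(0.0476/0.2) = -0.09858
  P(3)·log₂(P(3)/Q(3)) = 0.3193·log₂(0.3193/0.2) = 0.21550
  P(4)·log₂(P(4)/Q(4)) = 0.6071·log₂(0.6071/0.2) = 0.97253
  P(5)·log₂(P(5)/Q(5)) = 0.0099·log₂(0.0099/0.2) = -0.04293

D_KL(P||Q) = -0.05852 - 0.09858 + 0.21550 + 0.97253 - 0.04293 = 0.98800 ≈ 0.9880 bits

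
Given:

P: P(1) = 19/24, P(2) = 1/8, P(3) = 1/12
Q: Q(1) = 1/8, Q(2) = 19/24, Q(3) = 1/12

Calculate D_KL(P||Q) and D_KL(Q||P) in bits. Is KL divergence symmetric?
D_KL(P||Q) = 1.7753 bits, D_KL(Q||P) = 1.7753 bits. The two values coincide for this particular pair, but no — KL divergence is not symmetric in general.

D_KL(P||Q) = Σ P(x) log₂(P(x)/Q(x))

Computing term by term:
  P(1)·log₂(P(1)/Q(1)) = (19/24)·log₂((19/24)/(1/8)) = 2.10818
  P(2)·log₂(P(2)/Q(2)) = (1/8)·log₂((1/8)/(19/24)) = -0.33287
  P(3)·log₂(P(3)/Q(3)) = (1/12)·log₂((1/12)/(1/12)) = 0.00000

D_KL(P||Q) = 2.10818 - 0.33287 + 0.00000 = 1.77531 ≈ 1.7753 bits

D_KL(Q||P) = Σ Q(x) log₂(Q(x)/P(x))

Computing term by term:
  Q(1)·log₂(Q(1)/P(1)) = (1/8)·log₂((1/8)/(19/24)) = -0.33287
  Q(2)·log₂(Q(2)/P(2)) = (19/24)·log₂((19/24)/(1/8)) = 2.10818
  Q(3)·log₂(Q(3)/P(3)) = (1/12)·log₂((1/12)/(1/12)) = 0.00000

D_KL(Q||P) = -0.33287 + 2.10818 + 0.00000 = 1.77531 ≈ 1.7753 bits

These ARE equal here. Q is P with outcomes relabeled (Q(1) = P(2), Q(2) = P(1)) by a relabeling that is its own inverse, so the two sums contain exactly the same terms in a different order. This is a special case — KL divergence is not symmetric in general: D_KL(P||Q) ≠ D_KL(Q||P) for most P, Q.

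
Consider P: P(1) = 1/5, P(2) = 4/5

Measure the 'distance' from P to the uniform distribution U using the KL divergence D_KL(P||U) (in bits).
0.2781 bits

U(i) = 1/2 for all i

D_KL(P||U) = Σ P(x) log₂(P(x) / (1/2))
           = Σ P(x) log₂(P(x)) + log₂(2)
           = log₂(2) - H(P)

H(P) = -Σ P(x) log₂(P(x)):
  -P(1)·log₂(P(1)) = -(1/5)·log₂(1/5) = 0.46439
  -P(2)·log₂(P(2)) = -(4/5)·log₂(4/5) = 0.25754
H(P) = 0.46439 + 0.25754 = 0.72193 bits

log₂(2) = 1.00000 bits

D_KL(P||U) = 1.00000 - 0.72193 = 0.27807 ≈ 0.2781 bits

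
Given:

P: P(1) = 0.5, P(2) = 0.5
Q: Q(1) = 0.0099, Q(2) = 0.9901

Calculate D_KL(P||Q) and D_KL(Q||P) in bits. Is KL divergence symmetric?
D_KL(P||Q) = 2.3364 bits, D_KL(Q||P) = 0.9199 bits. No, KL divergence is not symmetric.

D_KL(P||Q) = Σ P(x) log₂(P(x)/Q(x))

Computing term by term:
  P(1)·log₂(P(1)/Q(1)) = 0.5·log₂(0.5/0.0099) = 2.82918
  P(2)·log₂(P(2)/Q(2)) = 0.5·log₂(0.5/0.9901) = -0.49282

D_KL(P||Q) = 2.82918 - 0.49282 = 2.33636 ≈ 2.3364 bits

D_KL(Q||P) = Σ Q(x) log₂(Q(x)/P(x))

Computing term by term:
  Q(1)·log₂(Q(1)/P(1)) = 0.0099·log₂(0.0099/0.5) = -0.05602
  Q(2)·log₂(Q(2)/P(2)) = 0.9901·log₂(0.9901/0.5) = 0.97589

D_KL(Q||P) = -0.05602 + 0.97589 = 0.91987 ≈ 0.9199 bits

These are NOT equal (difference: 1.4165 bits). KL divergence is asymmetric: D_KL(P||Q) ≠ D_KL(Q||P) in general.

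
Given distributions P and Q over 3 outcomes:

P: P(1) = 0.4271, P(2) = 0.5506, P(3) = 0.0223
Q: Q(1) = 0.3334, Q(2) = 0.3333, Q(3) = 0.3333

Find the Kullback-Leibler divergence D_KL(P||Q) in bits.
0.4643 bits

D_KL(P||Q) = Σ P(x) log₂(P(x)/Q(x))

Computing term by term:
  P(1)·log₂(P(1)/Q(1)) = 0.4271·log₂(0.4271/0.3334) = 0.15261
  P(2)·log₂(P(2)/Q(2)) = 0.5506·log₂(0.5506/0.3333) = 0.39874
  P(3)·log₂(P(3)/Q(3)) = 0.0223·log₂(0.0223/0.3333) = -0.08701

D_KL(P||Q) = 0.15261 + 0.39874 - 0.08701 = 0.46434 ≈ 0.4643 bits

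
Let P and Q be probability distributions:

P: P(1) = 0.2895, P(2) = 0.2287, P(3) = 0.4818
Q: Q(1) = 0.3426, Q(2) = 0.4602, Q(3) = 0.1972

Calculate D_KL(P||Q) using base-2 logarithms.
0.3199 bits

D_KL(P||Q) = Σ P(x) log₂(P(x)/Q(x))

Computing term by term:
  P(1)·log₂(P(1)/Q(1)) = 0.2895·log₂(0.2895/0.3426) = -0.07034
  P(2)·log₂(P(2)/Q(2)) = 0.2287·log₂(0.2287/0.4602) = -0.23071
  P(3)·log₂(P(3)/Q(3)) = 0.4818·log₂(0.4818/0.1972) = 0.62093

D_KL(P||Q) = -0.07034 - 0.23071 + 0.62093 = 0.31988 ≈ 0.3199 bits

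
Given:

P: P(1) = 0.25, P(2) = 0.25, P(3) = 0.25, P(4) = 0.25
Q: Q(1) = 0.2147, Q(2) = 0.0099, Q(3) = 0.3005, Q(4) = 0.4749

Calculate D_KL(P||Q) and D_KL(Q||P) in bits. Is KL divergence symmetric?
D_KL(P||Q) = 0.9217 bits, D_KL(Q||P) = 0.4261 bits. No, KL divergence is not symmetric.

D_KL(P||Q) = Σ P(x) log₂(P(x)/Q(x))

Computing term by term:
  P(1)·log₂(P(1)/Q(1)) = 0.25·log₂(0.25/0.2147) = 0.05490
  P(2)·log₂(P(2)/Q(2)) = 0.25·log₂(0.25/0.0099) = 1.16459
  P(3)·log₂(P(3)/Q(3)) = 0.25·log₂(0.25/0.3005) = -0.06636
  P(4)·log₂(P(4)/Q(4)) = 0.25·log₂(0.25/0.4749) = -0.23142

D_KL(P||Q) = 0.05490 + 1.16459 - 0.06636 - 0.23142 = 0.92171 ≈ 0.9217 bits

D_KL(Q||P) = Σ Q(x) log₂(Q(x)/P(x))

Computing term by term:
  Q(1)·log₂(Q(1)/P(1)) = 0.2147·log₂(0.2147/0.25) = -0.04715
  Q(2)·log₂(Q(2)/P(2)) = 0.0099·log₂(0.0099/0.25) = -0.04612
  Q(3)·log₂(Q(3)/P(3)) = 0.3005·log₂(0.3005/0.25) = 0.07976
  Q(4)·log₂(Q(4)/P(4)) = 0.4749·log₂(0.4749/0.25) = 0.43961

D_KL(Q||P) = -0.04715 - 0.04612 + 0.07976 + 0.43961 = 0.42610 ≈ 0.4261 bits

These are NOT equal (difference: 0.4956 bits). KL divergence is asymmetric: D_KL(P||Q) ≠ D_KL(Q||P) in general.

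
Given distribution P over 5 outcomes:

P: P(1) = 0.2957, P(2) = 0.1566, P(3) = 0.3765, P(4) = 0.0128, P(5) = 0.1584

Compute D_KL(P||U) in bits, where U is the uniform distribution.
0.3511 bits

U(i) = 1/5 for all i

D_KL(P||U) = Σ P(x) log₂(P(x) / (1/5))
           = Σ P(x) log₂(P(x)) + log₂(5)
           = log₂(5) - H(P)

H(P) = -Σ P(x) log₂(P(x)):
  -P(1)·log₂(P(1)) = -(0.2957)·log₂(0.2957) = 0.51978
  -P(2)·log₂(P(2)) = -(0.1566)·log₂(0.1566) = 0.41888
  -P(3)·log₂(P(3)) = -(0.3765)·log₂(0.3765) = 0.53059
  -P(4)·log₂(P(4)) = -(0.0128)·log₂(0.0128) = 0.08048
  -P(5)·log₂(P(5)) = -(0.1584)·log₂(0.1584) = 0.42108
H(P) = 0.51978 + 0.41888 + 0.53059 + 0.08048 + 0.42108 = 1.97081 bits

log₂(5) = 2.32193 bits

D_KL(P||U) = 2.32193 - 1.97081 = 0.35112 ≈ 0.3511 bits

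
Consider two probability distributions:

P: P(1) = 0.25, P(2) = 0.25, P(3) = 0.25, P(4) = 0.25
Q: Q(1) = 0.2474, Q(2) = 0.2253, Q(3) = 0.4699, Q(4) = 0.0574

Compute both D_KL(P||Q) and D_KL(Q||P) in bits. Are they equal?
D_KL(P||Q) = 0.3444 bits, D_KL(Q||P) = 0.2684 bits. No, they are not equal.

D_KL(P||Q) = Σ P(x) log₂(P(x)/Q(x))

Computing term by term:
  P(1)·log₂(P(1)/Q(1)) = 0.25·log₂(0.25/0.2474) = 0.00377
  P(2)·log₂(P(2)/Q(2)) = 0.25·log₂(0.25/0.2253) = 0.03752
  P(3)·log₂(P(3)/Q(3)) = 0.25·log₂(0.25/0.4699) = -0.22761
  P(4)·log₂(P(4)/Q(4)) = 0.25·log₂(0.25/0.0574) = 0.53070

D_KL(P||Q) = 0.00377 + 0.03752 - 0.22761 + 0.53070 = 0.34438 ≈ 0.3444 bits

D_KL(Q||P) = Σ Q(x) log₂(Q(x)/P(x))

Computing term by term:
  Q(1)·log₂(Q(1)/P(1)) = 0.2474·log₂(0.2474/0.25) = -0.00373
  Q(2)·log₂(Q(2)/P(2)) = 0.2253·log₂(0.2253/0.25) = -0.03381
  Q(3)·log₂(Q(3)/P(3)) = 0.4699·log₂(0.4699/0.25) = 0.42781
  Q(4)·log₂(Q(4)/P(4)) = 0.0574·log₂(0.0574/0.25) = -0.12185

D_KL(Q||P) = -0.00373 - 0.03381 + 0.42781 - 0.12185 = 0.26842 ≈ 0.2684 bits

These are NOT equal (difference: 0.0760 bits). KL divergence is asymmetric: D_KL(P||Q) ≠ D_KL(Q||P) in general.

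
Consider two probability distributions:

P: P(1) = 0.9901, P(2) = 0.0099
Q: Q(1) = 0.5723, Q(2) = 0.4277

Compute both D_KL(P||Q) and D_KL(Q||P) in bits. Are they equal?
D_KL(P||Q) = 0.7292 bits, D_KL(Q||P) = 1.8711 bits. No, they are not equal.

D_KL(P||Q) = Σ P(x) log₂(P(x)/Q(x))

Computing term by term:
  P(1)·log₂(P(1)/Q(1)) = 0.9901·log₂(0.9901/0.5723) = 0.78297
  P(2)·log₂(P(2)/Q(2)) = 0.0099·log₂(0.0099/0.4277) = -0.05379

D_KL(P||Q) = 0.78297 - 0.05379 = 0.72918 ≈ 0.7292 bits

D_KL(Q||P) = Σ Q(x) log₂(Q(x)/P(x))

Computing term by term:
  Q(1)·log₂(Q(1)/P(1)) = 0.5723·log₂(0.5723/0.9901) = -0.45258
  Q(2)·log₂(Q(2)/P(2)) = 0.4277·log₂(0.4277/0.0099) = 2.32371

D_KL(Q||P) = -0.45258 + 2.32371 = 1.87113 ≈ 1.8711 bits

These are NOT equal (difference: 1.1419 bits). KL divergence is asymmetric: D_KL(P||Q) ≠ D_KL(Q||P) in general.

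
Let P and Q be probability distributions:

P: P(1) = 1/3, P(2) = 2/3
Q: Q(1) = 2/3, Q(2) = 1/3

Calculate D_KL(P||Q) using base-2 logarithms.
0.3333 bits

D_KL(P||Q) = Σ P(x) log₂(P(x)/Q(x))

Computing term by term:
  P(1)·log₂(P(1)/Q(1)) = (1/3)·log₂((1/3)/(2/3)) = -0.33333
  P(2)·log₂(P(2)/Q(2)) = (2/3)·log₂((2/3)/(1/3)) = 0.66667

D_KL(P||Q) = -0.33333 + 0.66667 = 0.33334 ≈ 0.3333 bits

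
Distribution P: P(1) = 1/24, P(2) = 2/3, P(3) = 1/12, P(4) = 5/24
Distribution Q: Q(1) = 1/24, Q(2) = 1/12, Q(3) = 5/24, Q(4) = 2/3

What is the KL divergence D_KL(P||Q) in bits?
1.5402 bits

D_KL(P||Q) = Σ P(x) log₂(P(x)/Q(x))

Computing term by term:
  P(1)·log₂(P(1)/Q(1)) = (1/24)·log₂((1/24)/(1/24)) = 0.00000
  P(2)·log₂(P(2)/Q(2)) = (2/3)·log₂((2/3)/(1/12)) = 2.00000
  P(3)·log₂(P(3)/Q(3)) = (1/12)·log₂((1/12)/(5/24)) = -0.11016
  P(4)·log₂(P(4)/Q(4)) = (5/24)·log₂((5/24)/(2/3)) = -0.34960

D_KL(P||Q) = 0.00000 + 2.00000 - 0.11016 - 0.34960 = 1.54024 ≈ 1.5402 bits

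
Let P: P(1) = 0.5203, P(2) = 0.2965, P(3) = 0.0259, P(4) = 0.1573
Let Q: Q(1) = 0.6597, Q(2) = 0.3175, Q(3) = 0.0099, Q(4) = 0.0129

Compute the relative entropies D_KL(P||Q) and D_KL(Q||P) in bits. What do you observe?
D_KL(P||Q) = 0.3960 bits, D_KL(Q||P) = 0.1970 bits. The two directions give different values (D_KL(P||Q) exceeds D_KL(Q||P) by 0.1990 bits): KL divergence is asymmetric.

D_KL(P||Q) = Σ P(x) log₂(P(x)/Q(x))

Computing term by term:
  P(1)·log₂(P(1)/Q(1)) = 0.5203·log₂(0.5203/0.6597) = -0.17819
  P(2)·log₂(P(2)/Q(2)) = 0.2965·log₂(0.2965/0.3175) = -0.02927
  P(3)·log₂(P(3)/Q(3)) = 0.0259·log₂(0.0259/0.0099) = 0.03593
  P(4)·log₂(P(4)/Q(4)) = 0.1573·log₂(0.1573/0.0129) = 0.56755

D_KL(P||Q) = -0.17819 - 0.02927 + 0.03593 + 0.56755 = 0.39602 ≈ 0.3960 bits

D_KL(Q||P) = Σ Q(x) log₂(Q(x)/P(x))

Computing term by term:
  Q(1)·log₂(Q(1)/P(1)) = 0.6597·log₂(0.6597/0.5203) = 0.22593
  Q(2)·log₂(Q(2)/P(2)) = 0.3175·log₂(0.3175/0.2965) = 0.03135
  Q(3)·log₂(Q(3)/P(3)) = 0.0099·log₂(0.0099/0.0259) = -0.01374
  Q(4)·log₂(Q(4)/P(4)) = 0.0129·log₂(0.0129/0.1573) = -0.04654

D_KL(Q||P) = 0.22593 + 0.03135 - 0.01374 - 0.04654 = 0.19700 ≈ 0.1970 bits

These are NOT equal (difference: 0.1990 bits). KL divergence is asymmetric: D_KL(P||Q) ≠ D_KL(Q||P) in general.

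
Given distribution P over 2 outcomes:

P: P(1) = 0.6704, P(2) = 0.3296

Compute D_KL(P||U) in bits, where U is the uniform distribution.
0.0855 bits

U(i) = 1/2 for all i

D_KL(P||U) = Σ P(x) log₂(P(x) / (1/2))
           = Σ P(x) log₂(P(x)) + log₂(2)
           = log₂(2) - H(P)

H(P) = -Σ P(x) log₂(P(x)):
  -P(1)·log₂(P(1)) = -(0.6704)·log₂(0.6704) = 0.38676
  -P(2)·log₂(P(2)) = -(0.3296)·log₂(0.3296) = 0.52776
H(P) = 0.38676 + 0.52776 = 0.91452 bits

log₂(2) = 1.00000 bits

D_KL(P||U) = 1.00000 - 0.91452 = 0.08548 ≈ 0.0855 bits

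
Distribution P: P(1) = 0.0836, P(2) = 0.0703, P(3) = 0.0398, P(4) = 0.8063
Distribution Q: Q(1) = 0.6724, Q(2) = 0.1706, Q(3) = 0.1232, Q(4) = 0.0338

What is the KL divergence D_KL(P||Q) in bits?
3.2836 bits

D_KL(P||Q) = Σ P(x) log₂(P(x)/Q(x))

Computing term by term:
  P(1)·log₂(P(1)/Q(1)) = 0.0836·log₂(0.0836/0.6724) = -0.25145
  P(2)·log₂(P(2)/Q(2)) = 0.0703·log₂(0.0703/0.1706) = -0.08992
  P(3)·log₂(P(3)/Q(3)) = 0.0398·log₂(0.0398/0.1232) = -0.06488
  P(4)·log₂(P(4)/Q(4)) = 0.8063·log₂(0.8063/0.0338) = 3.68981

D_KL(P||Q) = -0.25145 - 0.08992 - 0.06488 + 3.68981 = 3.28356 ≈ 3.2836 bits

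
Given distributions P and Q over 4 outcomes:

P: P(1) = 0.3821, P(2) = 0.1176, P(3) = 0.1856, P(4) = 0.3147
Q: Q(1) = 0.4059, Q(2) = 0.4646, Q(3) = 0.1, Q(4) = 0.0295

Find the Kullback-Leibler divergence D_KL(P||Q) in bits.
0.9739 bits

D_KL(P||Q) = Σ P(x) log₂(P(x)/Q(x))

Computing term by term:
  P(1)·log₂(P(1)/Q(1)) = 0.3821·log₂(0.3821/0.4059) = -0.03331
  P(2)·log₂(P(2)/Q(2)) = 0.1176·log₂(0.1176/0.4646) = -0.23310
  P(3)·log₂(P(3)/Q(3)) = 0.1856·log₂(0.1856/0.1) = 0.16559
  P(4)·log₂(P(4)/Q(4)) = 0.3147·log₂(0.3147/0.0295) = 1.07476

D_KL(P||Q) = -0.03331 - 0.23310 + 0.16559 + 1.07476 = 0.97394 ≈ 0.9739 bits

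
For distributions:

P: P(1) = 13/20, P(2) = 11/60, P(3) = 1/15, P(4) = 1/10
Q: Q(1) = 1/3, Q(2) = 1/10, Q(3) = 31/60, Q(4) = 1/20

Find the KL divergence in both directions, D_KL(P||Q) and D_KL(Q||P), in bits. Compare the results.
D_KL(P||Q) = 0.6896 bits, D_KL(Q||P) = 1.0677 bits. D_KL(Q||P) is larger than D_KL(P||Q) by 0.3781 bits; the two directions differ.

D_KL(P||Q) = Σ P(x) log₂(P(x)/Q(x))

Computing term by term:
  P(1)·log₂(P(1)/Q(1)) = (13/20)·log₂((13/20)/(1/3)) = 0.62626
  P(2)·log₂(P(2)/Q(2)) = (11/60)·log₂((11/60)/(1/10)) = 0.16032
  P(3)·log₂(P(3)/Q(3)) = (1/15)·log₂((1/15)/(31/60)) = -0.19695
  P(4)·log₂(P(4)/Q(4)) = (1/10)·log₂((1/10)/(1/20)) = 0.10000

D_KL(P||Q) = 0.62626 + 0.16032 - 0.19695 + 0.10000 = 0.68963 ≈ 0.6896 bits

D_KL(Q||P) = Σ Q(x) log₂(Q(x)/P(x))

Computing term by term:
  Q(1)·log₂(Q(1)/P(1)) = (1/3)·log₂((1/3)/(13/20)) = -0.32116
  Q(2)·log₂(Q(2)/P(2)) = (1/10)·log₂((1/10)/(11/60)) = -0.08745
  Q(3)·log₂(Q(3)/P(3)) = (31/60)·log₂((31/60)/(1/15)) = 1.52633
  Q(4)·log₂(Q(4)/P(4)) = (1/20)·log₂((1/20)/(1/10)) = -0.05000

D_KL(Q||P) = -0.32116 - 0.08745 + 1.52633 - 0.05000 = 1.06772 ≈ 1.0677 bits

These are NOT equal (difference: 0.3781 bits). KL divergence is asymmetric: D_KL(P||Q) ≠ D_KL(Q||P) in general.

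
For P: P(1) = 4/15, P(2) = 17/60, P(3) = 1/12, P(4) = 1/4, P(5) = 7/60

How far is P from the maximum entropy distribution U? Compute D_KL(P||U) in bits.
0.1376 bits

U(i) = 1/5 for all i

D_KL(P||U) = Σ P(x) log₂(P(x) / (1/5))
           = Σ P(x) log₂(P(x)) + log₂(5)
           = log₂(5) - H(P)

H(P) = -Σ P(x) log₂(P(x)):
  -P(1)·log₂(P(1)) = -(4/15)·log₂(4/15) = 0.50850
  -P(2)·log₂(P(2)) = -(17/60)·log₂(17/60) = 0.51550
  -P(3)·log₂(P(3)) = -(1/12)·log₂(1/12) = 0.29875
  -P(4)·log₂(P(4)) = -(1/4)·log₂(1/4) = 0.50000
  -P(5)·log₂(P(5)) = -(7/60)·log₂(7/60) = 0.36161
H(P) = 0.50850 + 0.51550 + 0.29875 + 0.50000 + 0.36161 = 2.18436 bits

log₂(5) = 2.32193 bits

D_KL(P||U) = 2.32193 - 2.18436 = 0.13757 ≈ 0.1376 bits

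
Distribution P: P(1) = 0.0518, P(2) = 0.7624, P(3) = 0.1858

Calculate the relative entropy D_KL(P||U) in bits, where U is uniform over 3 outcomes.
0.6142 bits

U(i) = 1/3 for all i

D_KL(P||U) = Σ P(x) log₂(P(x) / (1/3))
           = Σ P(x) log₂(P(x)) + log₂(3)
           = log₂(3) - H(P)

H(P) = -Σ P(x) log₂(P(x)):
  -P(1)·log₂(P(1)) = -(0.0518)·log₂(0.0518) = 0.22123
  -P(2)·log₂(P(2)) = -(0.7624)·log₂(0.7624) = 0.29839
  -P(3)·log₂(P(3)) = -(0.1858)·log₂(0.1858) = 0.45116
H(P) = 0.22123 + 0.29839 + 0.45116 = 0.97078 bits

log₂(3) = 1.58496 bits

D_KL(P||U) = 1.58496 - 0.97078 = 0.61418 ≈ 0.6142 bits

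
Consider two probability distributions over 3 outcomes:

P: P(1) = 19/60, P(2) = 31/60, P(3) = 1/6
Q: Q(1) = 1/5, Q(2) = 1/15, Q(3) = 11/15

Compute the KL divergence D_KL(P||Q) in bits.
1.3800 bits

D_KL(P||Q) = Σ P(x) log₂(P(x)/Q(x))

Computing term by term:
  P(1)·log₂(P(1)/Q(1)) = (19/60)·log₂((19/60)/(1/5)) = 0.20994
  P(2)·log₂(P(2)/Q(2)) = (31/60)·log₂((31/60)/(1/15)) = 1.52633
  P(3)·log₂(P(3)/Q(3)) = (1/6)·log₂((1/6)/(11/15)) = -0.35625

D_KL(P||Q) = 0.20994 + 1.52633 - 0.35625 = 1.38002 ≈ 1.3800 bits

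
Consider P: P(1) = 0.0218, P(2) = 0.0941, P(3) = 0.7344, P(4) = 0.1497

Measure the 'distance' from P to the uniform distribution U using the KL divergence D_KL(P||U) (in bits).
0.8216 bits

U(i) = 1/4 for all i

D_KL(P||U) = Σ P(x) log₂(P(x) / (1/4))
           = Σ P(x) log₂(P(x)) + log₂(4)
           = log₂(4) - H(P)

H(P) = -Σ P(x) log₂(P(x)):
  -P(1)·log₂(P(1)) = -(0.0218)·log₂(0.0218) = 0.12033
  -P(2)·log₂(P(2)) = -(0.0941)·log₂(0.0941) = 0.32085
  -P(3)·log₂(P(3)) = -(0.7344)·log₂(0.7344) = 0.32707
  -P(4)·log₂(P(4)) = -(0.1497)·log₂(0.1497) = 0.41016
H(P) = 0.12033 + 0.32085 + 0.32707 + 0.41016 = 1.17841 bits

log₂(4) = 2.00000 bits

D_KL(P||U) = 2.00000 - 1.17841 = 0.82159 ≈ 0.8216 bits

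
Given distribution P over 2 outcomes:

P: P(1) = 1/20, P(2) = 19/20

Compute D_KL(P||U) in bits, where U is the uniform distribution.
0.7136 bits

U(i) = 1/2 for all i

D_KL(P||U) = Σ P(x) log₂(P(x) / (1/2))
           = Σ P(x) log₂(P(x)) + log₂(2)
           = log₂(2) - H(P)

H(P) = -Σ P(x) log₂(P(x)):
  -P(1)·log₂(P(1)) = -(1/20)·log₂(1/20) = 0.21610
  -P(2)·log₂(P(2)) = -(19/20)·log₂(19/20) = 0.07030
H(P) = 0.21610 + 0.07030 = 0.28640 bits

log₂(2) = 1.00000 bits

D_KL(P||U) = 1.00000 - 0.28640 = 0.71360 ≈ 0.7136 bits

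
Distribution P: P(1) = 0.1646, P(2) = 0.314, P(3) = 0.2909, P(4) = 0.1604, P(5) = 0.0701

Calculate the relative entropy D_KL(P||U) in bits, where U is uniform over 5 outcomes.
0.1582 bits

U(i) = 1/5 for all i

D_KL(P||U) = Σ P(x) log₂(P(x) / (1/5))
           = Σ P(x) log₂(P(x)) + log₂(5)
           = log₂(5) - H(P)

H(P) = -Σ P(x) log₂(P(x)):
  -P(1)·log₂(P(1)) = -(0.1646)·log₂(0.1646) = 0.42845
  -P(2)·log₂(P(2)) = -(0.314)·log₂(0.314) = 0.52475
  -P(3)·log₂(P(3)) = -(0.2909)·log₂(0.2909) = 0.51821
  -P(4)·log₂(P(4)) = -(0.1604)·log₂(0.1604) = 0.42350
  -P(5)·log₂(P(5)) = -(0.0701)·log₂(0.0701) = 0.26879
H(P) = 0.42845 + 0.52475 + 0.51821 + 0.42350 + 0.26879 = 2.16370 bits

log₂(5) = 2.32193 bits

D_KL(P||U) = 2.32193 - 2.16370 = 0.15823 ≈ 0.1582 bits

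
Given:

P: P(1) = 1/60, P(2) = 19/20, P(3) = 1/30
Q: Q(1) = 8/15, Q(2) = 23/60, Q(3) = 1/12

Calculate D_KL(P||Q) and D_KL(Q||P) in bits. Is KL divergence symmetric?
D_KL(P||Q) = 1.1165 bits, D_KL(Q||P) = 2.2749 bits. No, KL divergence is not symmetric.

D_KL(P||Q) = Σ P(x) log₂(P(x)/Q(x))

Computing term by term:
  P(1)·log₂(P(1)/Q(1)) = (1/60)·log₂((1/60)/(8/15)) = -0.08333
  P(2)·log₂(P(2)/Q(2)) = (19/20)·log₂((19/20)/(23/60)) = 1.24386
  P(3)·log₂(P(3)/Q(3)) = (1/30)·log₂((1/30)/(1/12)) = -0.04406

D_KL(P||Q) = -0.08333 + 1.24386 - 0.04406 = 1.11647 ≈ 1.1165 bits

D_KL(Q||P) = Σ Q(x) log₂(Q(x)/P(x))

Computing term by term:
  Q(1)·log₂(Q(1)/P(1)) = (8/15)·log₂((8/15)/(1/60)) = 2.66667
  Q(2)·log₂(Q(2)/P(2)) = (23/60)·log₂((23/60)/(19/20)) = -0.50191
  Q(3)·log₂(Q(3)/P(3)) = (1/12)·log₂((1/12)/(1/30)) = 0.11016

D_KL(Q||P) = 2.66667 - 0.50191 + 0.11016 = 2.27492 ≈ 2.2749 bits

These are NOT equal (difference: 1.1584 bits). KL divergence is asymmetric: D_KL(P||Q) ≠ D_KL(Q||P) in general.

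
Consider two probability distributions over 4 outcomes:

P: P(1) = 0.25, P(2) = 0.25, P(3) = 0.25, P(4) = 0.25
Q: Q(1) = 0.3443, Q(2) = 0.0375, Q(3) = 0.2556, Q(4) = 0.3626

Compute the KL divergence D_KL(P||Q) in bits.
0.4267 bits

D_KL(P||Q) = Σ P(x) log₂(P(x)/Q(x))

Computing term by term:
  P(1)·log₂(P(1)/Q(1)) = 0.25·log₂(0.25/0.3443) = -0.11543
  P(2)·log₂(P(2)/Q(2)) = 0.25·log₂(0.25/0.0375) = 0.68424
  P(3)·log₂(P(3)/Q(3)) = 0.25·log₂(0.25/0.2556) = -0.00799
  P(4)·log₂(P(4)/Q(4)) = 0.25·log₂(0.25/0.3626) = -0.13411

D_KL(P||Q) = -0.11543 + 0.68424 - 0.00799 - 0.13411 = 0.42671 ≈ 0.4267 bits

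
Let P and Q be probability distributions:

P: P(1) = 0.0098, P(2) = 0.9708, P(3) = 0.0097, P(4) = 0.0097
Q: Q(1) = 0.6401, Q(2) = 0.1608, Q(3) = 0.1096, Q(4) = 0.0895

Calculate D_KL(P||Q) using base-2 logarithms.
2.3940 bits

D_KL(P||Q) = Σ P(x) log₂(P(x)/Q(x))

Computing term by term:
  P(1)·log₂(P(1)/Q(1)) = 0.0098·log₂(0.0098/0.6401) = -0.05909
  P(2)·log₂(P(2)/Q(2)) = 0.9708·log₂(0.9708/0.1608) = 2.51816
  P(3)·log₂(P(3)/Q(3)) = 0.0097·log₂(0.0097/0.1096) = -0.03393
  P(4)·log₂(P(4)/Q(4)) = 0.0097·log₂(0.0097/0.0895) = -0.03110

D_KL(P||Q) = -0.05909 + 2.51816 - 0.03393 - 0.03110 = 2.39404 ≈ 2.3940 bits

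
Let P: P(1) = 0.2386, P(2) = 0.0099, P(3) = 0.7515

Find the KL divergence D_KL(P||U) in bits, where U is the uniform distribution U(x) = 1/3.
0.7160 bits

U(i) = 1/3 for all i

D_KL(P||U) = Σ P(x) log₂(P(x) / (1/3))
           = Σ P(x) log₂(P(x)) + log₂(3)
           = log₂(3) - H(P)

H(P) = -Σ P(x) log₂(P(x)):
  -P(1)·log₂(P(1)) = -(0.2386)·log₂(0.2386) = 0.49327
  -P(2)·log₂(P(2)) = -(0.0099)·log₂(0.0099) = 0.06592
  -P(3)·log₂(P(3)) = -(0.7515)·log₂(0.7515) = 0.30973
H(P) = 0.49327 + 0.06592 + 0.30973 = 0.86892 bits

log₂(3) = 1.58496 bits

D_KL(P||U) = 1.58496 - 0.86892 = 0.71604 ≈ 0.7160 bits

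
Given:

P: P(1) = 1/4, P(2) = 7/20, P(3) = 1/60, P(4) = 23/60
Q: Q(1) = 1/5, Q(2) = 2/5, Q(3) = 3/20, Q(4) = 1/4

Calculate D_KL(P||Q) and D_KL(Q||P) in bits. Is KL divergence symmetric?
D_KL(P||Q) = 0.1966 bits, D_KL(Q||P) = 0.3340 bits. No, KL divergence is not symmetric.

D_KL(P||Q) = Σ P(x) log₂(P(x)/Q(x))

Computing term by term:
  P(1)·log₂(P(1)/Q(1)) = (1/4)·log₂((1/4)/(1/5)) = 0.08048
  P(2)·log₂(P(2)/Q(2)) = (7/20)·log₂((7/20)/(2/5)) = -0.06743
  P(3)·log₂(P(3)/Q(3)) = (1/60)·log₂((1/60)/(3/20)) = -0.05283
  P(4)·log₂(P(4)/Q(4)) = (23/60)·log₂((23/60)/(1/4)) = 0.23639

D_KL(P||Q) = 0.08048 - 0.06743 - 0.05283 + 0.23639 = 0.19661 ≈ 0.1966 bits

D_KL(Q||P) = Σ Q(x) log₂(Q(x)/P(x))

Computing term by term:
  Q(1)·log₂(Q(1)/P(1)) = (1/5)·log₂((1/5)/(1/4)) = -0.06439
  Q(2)·log₂(Q(2)/P(2)) = (2/5)·log₂((2/5)/(7/20)) = 0.07706
  Q(3)·log₂(Q(3)/P(3)) = (3/20)·log₂((3/20)/(1/60)) = 0.47549
  Q(4)·log₂(Q(4)/P(4)) = (1/4)·log₂((1/4)/(23/60)) = -0.15417

D_KL(Q||P) = -0.06439 + 0.07706 + 0.47549 - 0.15417 = 0.33399 ≈ 0.3340 bits

These are NOT equal (difference: 0.1374 bits). KL divergence is asymmetric: D_KL(P||Q) ≠ D_KL(Q||P) in general.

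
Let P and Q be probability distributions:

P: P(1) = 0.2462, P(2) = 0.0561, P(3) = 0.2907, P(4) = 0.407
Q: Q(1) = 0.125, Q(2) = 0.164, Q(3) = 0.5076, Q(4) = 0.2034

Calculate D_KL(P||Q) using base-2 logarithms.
0.3275 bits

D_KL(P||Q) = Σ P(x) log₂(P(x)/Q(x))

Computing term by term:
  P(1)·log₂(P(1)/Q(1)) = 0.2462·log₂(0.2462/0.125) = 0.24076
  P(2)·log₂(P(2)/Q(2)) = 0.0561·log₂(0.0561/0.164) = -0.08682
  P(3)·log₂(P(3)/Q(3)) = 0.2907·log₂(0.2907/0.5076) = -0.23377
  P(4)·log₂(P(4)/Q(4)) = 0.407·log₂(0.407/0.2034) = 0.40729

D_KL(P||Q) = 0.24076 - 0.08682 - 0.23377 + 0.40729 = 0.32746 ≈ 0.3275 bits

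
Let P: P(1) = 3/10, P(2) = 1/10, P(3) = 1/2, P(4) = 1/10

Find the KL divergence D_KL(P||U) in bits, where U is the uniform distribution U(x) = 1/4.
0.3145 bits

U(i) = 1/4 for all i

D_KL(P||U) = Σ P(x) log₂(P(x) / (1/4))
           = Σ P(x) log₂(P(x)) + log₂(4)
           = log₂(4) - H(P)

H(P) = -Σ P(x) log₂(P(x)):
  -P(1)·log₂(P(1)) = -(3/10)·log₂(3/10) = 0.52109
  -P(2)·log₂(P(2)) = -(1/10)·log₂(1/10) = 0.33219
  -P(3)·log₂(P(3)) = -(1/2)·log₂(1/2) = 0.50000
  -P(4)·log₂(P(4)) = -(1/10)·log₂(1/10) = 0.33219
H(P) = 0.52109 + 0.33219 + 0.50000 + 0.33219 = 1.68547 bits

log₂(4) = 2.00000 bits

D_KL(P||U) = 2.00000 - 1.68547 = 0.31453 ≈ 0.3145 bits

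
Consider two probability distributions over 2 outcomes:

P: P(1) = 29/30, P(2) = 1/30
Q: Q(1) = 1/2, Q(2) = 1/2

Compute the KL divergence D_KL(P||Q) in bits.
0.7892 bits

D_KL(P||Q) = Σ P(x) log₂(P(x)/Q(x))

Computing term by term:
  P(1)·log₂(P(1)/Q(1)) = (29/30)·log₂((29/30)/(1/2)) = 0.91939
  P(2)·log₂(P(2)/Q(2)) = (1/30)·log₂((1/30)/(1/2)) = -0.13023

D_KL(P||Q) = 0.91939 - 0.13023 = 0.78916 ≈ 0.7892 bits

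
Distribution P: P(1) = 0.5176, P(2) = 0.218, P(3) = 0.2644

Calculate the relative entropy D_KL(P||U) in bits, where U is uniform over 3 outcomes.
0.1067 bits

U(i) = 1/3 for all i

D_KL(P||U) = Σ P(x) log₂(P(x) / (1/3))
           = Σ P(x) log₂(P(x)) + log₂(3)
           = log₂(3) - H(P)

H(P) = -Σ P(x) log₂(P(x)):
  -P(1)·log₂(P(1)) = -(0.5176)·log₂(0.5176) = 0.49177
  -P(2)·log₂(P(2)) = -(0.218)·log₂(0.218) = 0.47908
  -P(3)·log₂(P(3)) = -(0.2644)·log₂(0.2644) = 0.50744
H(P) = 0.49177 + 0.47908 + 0.50744 = 1.47829 bits

log₂(3) = 1.58496 bits

D_KL(P||U) = 1.58496 - 1.47829 = 0.10667 ≈ 0.1067 bits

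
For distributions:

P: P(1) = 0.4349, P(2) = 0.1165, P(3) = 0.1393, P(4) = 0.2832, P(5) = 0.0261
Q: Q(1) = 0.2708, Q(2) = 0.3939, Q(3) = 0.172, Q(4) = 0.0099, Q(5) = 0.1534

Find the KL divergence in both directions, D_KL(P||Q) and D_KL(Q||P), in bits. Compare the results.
D_KL(P||Q) = 1.3536 bits, D_KL(Q||P) = 0.9036 bits. D_KL(P||Q) is larger than D_KL(Q||P) by 0.4500 bits; the two directions differ.

D_KL(P||Q) = Σ P(x) log₂(P(x)/Q(x))

Computing term by term:
  P(1)·log₂(P(1)/Q(1)) = 0.4349·log₂(0.4349/0.2708) = 0.29724
  P(2)·log₂(P(2)/Q(2)) = 0.1165·log₂(0.1165/0.3939) = -0.20475
  P(3)·log₂(P(3)/Q(3)) = 0.1393·log₂(0.1393/0.172) = -0.04238
  P(4)·log₂(P(4)/Q(4)) = 0.2832·log₂(0.2832/0.0099) = 1.37019
  P(5)·log₂(P(5)/Q(5)) = 0.0261·log₂(0.0261/0.1534) = -0.06669

D_KL(P||Q) = 0.29724 - 0.20475 - 0.04238 + 1.37019 - 0.06669 = 1.35361 ≈ 1.3536 bits

D_KL(Q||P) = Σ Q(x) log₂(Q(x)/P(x))

Computing term by term:
  Q(1)·log₂(Q(1)/P(1)) = 0.2708·log₂(0.2708/0.4349) = -0.18508
  Q(2)·log₂(Q(2)/P(2)) = 0.3939·log₂(0.3939/0.1165) = 0.69228
  Q(3)·log₂(Q(3)/P(3)) = 0.172·log₂(0.172/0.1393) = 0.05232
  Q(4)·log₂(Q(4)/P(4)) = 0.0099·log₂(0.0099/0.2832) = -0.04790
  Q(5)·log₂(Q(5)/P(5)) = 0.1534·log₂(0.1534/0.0261) = 0.39196

D_KL(Q||P) = -0.18508 + 0.69228 + 0.05232 - 0.04790 + 0.39196 = 0.90358 ≈ 0.9036 bits

These are NOT equal (difference: 0.4500 bits). KL divergence is asymmetric: D_KL(P||Q) ≠ D_KL(Q||P) in general.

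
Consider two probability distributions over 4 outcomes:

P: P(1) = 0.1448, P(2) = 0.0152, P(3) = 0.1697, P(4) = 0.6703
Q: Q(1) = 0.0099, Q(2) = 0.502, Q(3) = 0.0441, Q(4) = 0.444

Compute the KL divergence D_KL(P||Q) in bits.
1.2120 bits

D_KL(P||Q) = Σ P(x) log₂(P(x)/Q(x))

Computing term by term:
  P(1)·log₂(P(1)/Q(1)) = 0.1448·log₂(0.1448/0.0099) = 0.56045
  P(2)·log₂(P(2)/Q(2)) = 0.0152·log₂(0.0152/0.502) = -0.07669
  P(3)·log₂(P(3)/Q(3)) = 0.1697·log₂(0.1697/0.0441) = 0.32992
  P(4)·log₂(P(4)/Q(4)) = 0.6703·log₂(0.6703/0.444) = 0.39832

D_KL(P||Q) = 0.56045 - 0.07669 + 0.32992 + 0.39832 = 1.21200 ≈ 1.2120 bits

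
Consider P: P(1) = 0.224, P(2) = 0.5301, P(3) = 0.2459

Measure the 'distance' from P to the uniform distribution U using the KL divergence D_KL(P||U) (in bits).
0.1184 bits

U(i) = 1/3 for all i

D_KL(P||U) = Σ P(x) log₂(P(x) / (1/3))
           = Σ P(x) log₂(P(x)) + log₂(3)
           = log₂(3) - H(P)

H(P) = -Σ P(x) log₂(P(x)):
  -P(1)·log₂(P(1)) = -(0.224)·log₂(0.224) = 0.48349
  -P(2)·log₂(P(2)) = -(0.5301)·log₂(0.5301) = 0.48539
  -P(3)·log₂(P(3)) = -(0.2459)·log₂(0.2459) = 0.49767
H(P) = 0.48349 + 0.48539 + 0.49767 = 1.46655 bits

log₂(3) = 1.58496 bits

D_KL(P||U) = 1.58496 - 1.46655 = 0.11841 ≈ 0.1184 bits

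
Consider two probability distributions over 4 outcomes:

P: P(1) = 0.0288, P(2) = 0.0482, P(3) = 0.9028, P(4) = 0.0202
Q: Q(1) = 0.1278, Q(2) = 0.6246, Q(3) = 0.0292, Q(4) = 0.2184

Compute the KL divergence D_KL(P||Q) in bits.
4.1598 bits

D_KL(P||Q) = Σ P(x) log₂(P(x)/Q(x))

Computing term by term:
  P(1)·log₂(P(1)/Q(1)) = 0.0288·log₂(0.0288/0.1278) = -0.06191
  P(2)·log₂(P(2)/Q(2)) = 0.0482·log₂(0.0482/0.6246) = -0.17814
  P(3)·log₂(P(3)/Q(3)) = 0.9028·log₂(0.9028/0.0292) = 4.46919
  P(4)·log₂(P(4)/Q(4)) = 0.0202·log₂(0.0202/0.2184) = -0.06938

D_KL(P||Q) = -0.06191 - 0.17814 + 4.46919 - 0.06938 = 4.15976 ≈ 4.1598 bits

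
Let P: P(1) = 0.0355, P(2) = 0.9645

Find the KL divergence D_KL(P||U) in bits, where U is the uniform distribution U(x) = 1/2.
0.7787 bits

U(i) = 1/2 for all i

D_KL(P||U) = Σ P(x) log₂(P(x) / (1/2))
           = Σ P(x) log₂(P(x)) + log₂(2)
           = log₂(2) - H(P)

H(P) = -Σ P(x) log₂(P(x)):
  -P(1)·log₂(P(1)) = -(0.0355)·log₂(0.0355) = 0.17097
  -P(2)·log₂(P(2)) = -(0.9645)·log₂(0.9645) = 0.05030
H(P) = 0.17097 + 0.05030 = 0.22127 bits

log₂(2) = 1.00000 bits

D_KL(P||U) = 1.00000 - 0.22127 = 0.77873 ≈ 0.7787 bits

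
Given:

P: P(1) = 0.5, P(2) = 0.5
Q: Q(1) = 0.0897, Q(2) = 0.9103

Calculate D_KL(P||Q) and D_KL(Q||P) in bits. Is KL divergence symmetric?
D_KL(P||Q) = 0.8072 bits, D_KL(Q||P) = 0.5645 bits. No, KL divergence is not symmetric.

D_KL(P||Q) = Σ P(x) log₂(P(x)/Q(x))

Computing term by term:
  P(1)·log₂(P(1)/Q(1)) = 0.5·log₂(0.5/0.0897) = 1.23937
  P(2)·log₂(P(2)/Q(2)) = 0.5·log₂(0.5/0.9103) = -0.43221

D_KL(P||Q) = 1.23937 - 0.43221 = 0.80716 ≈ 0.8072 bits

D_KL(Q||P) = Σ Q(x) log₂(Q(x)/P(x))

Computing term by term:
  Q(1)·log₂(Q(1)/P(1)) = 0.0897·log₂(0.0897/0.5) = -0.22234
  Q(2)·log₂(Q(2)/P(2)) = 0.9103·log₂(0.9103/0.5) = 0.78688

D_KL(Q||P) = -0.22234 + 0.78688 = 0.56454 ≈ 0.5645 bits

These are NOT equal (difference: 0.2427 bits). KL divergence is asymmetric: D_KL(P||Q) ≠ D_KL(Q||P) in general.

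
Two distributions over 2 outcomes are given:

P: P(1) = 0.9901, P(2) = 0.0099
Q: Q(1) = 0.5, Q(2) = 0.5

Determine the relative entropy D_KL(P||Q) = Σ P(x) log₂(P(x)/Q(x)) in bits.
0.9199 bits

D_KL(P||Q) = Σ P(x) log₂(P(x)/Q(x))

Computing term by term:
  P(1)·log₂(P(1)/Q(1)) = 0.9901·log₂(0.9901/0.5) = 0.97589
  P(2)·log₂(P(2)/Q(2)) = 0.0099·log₂(0.0099/0.5) = -0.05602

D_KL(P||Q) = 0.97589 - 0.05602 = 0.91987 ≈ 0.9199 bits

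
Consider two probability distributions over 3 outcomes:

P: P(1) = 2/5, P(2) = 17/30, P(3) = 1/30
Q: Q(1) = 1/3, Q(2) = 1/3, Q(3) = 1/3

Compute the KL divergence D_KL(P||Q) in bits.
0.4283 bits

D_KL(P||Q) = Σ P(x) log₂(P(x)/Q(x))

Computing term by term:
  P(1)·log₂(P(1)/Q(1)) = (2/5)·log₂((2/5)/(1/3)) = 0.10521
  P(2)·log₂(P(2)/Q(2)) = (17/30)·log₂((17/30)/(1/3)) = 0.43380
  P(3)·log₂(P(3)/Q(3)) = (1/30)·log₂((1/30)/(1/3)) = -0.11073

D_KL(P||Q) = 0.10521 + 0.43380 - 0.11073 = 0.42828 ≈ 0.4283 bits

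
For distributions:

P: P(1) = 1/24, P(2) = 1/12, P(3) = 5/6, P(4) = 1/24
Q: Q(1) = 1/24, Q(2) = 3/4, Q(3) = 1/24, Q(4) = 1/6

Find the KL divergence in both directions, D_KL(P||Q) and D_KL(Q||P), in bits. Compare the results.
D_KL(P||Q) = 3.2541 bits, D_KL(Q||P) = 2.5307 bits. D_KL(P||Q) is larger than D_KL(Q||P) by 0.7234 bits; the two directions differ.

D_KL(P||Q) = Σ P(x) log₂(P(x)/Q(x))

Computing term by term:
  P(1)·log₂(P(1)/Q(1)) = (1/24)·log₂((1/24)/(1/24)) = 0.00000
  P(2)·log₂(P(2)/Q(2)) = (1/12)·log₂((1/12)/(3/4)) = -0.26416
  P(3)·log₂(P(3)/Q(3)) = (5/6)·log₂((5/6)/(1/24)) = 3.60161
  P(4)·log₂(P(4)/Q(4)) = (1/24)·log₂((1/24)/(1/6)) = -0.08333

D_KL(P||Q) = 0.00000 - 0.26416 + 3.60161 - 0.08333 = 3.25412 ≈ 3.2541 bits

D_KL(Q||P) = Σ Q(x) log₂(Q(x)/P(x))

Computing term by term:
  Q(1)·log₂(Q(1)/P(1)) = (1/24)·log₂((1/24)/(1/24)) = 0.00000
  Q(2)·log₂(Q(2)/P(2)) = (3/4)·log₂((3/4)/(1/12)) = 2.37744
  Q(3)·log₂(Q(3)/P(3)) = (1/24)·log₂((1/24)/(5/6)) = -0.18008
  Q(4)·log₂(Q(4)/P(4)) = (1/6)·log₂((1/6)/(1/24)) = 0.33333

D_KL(Q||P) = 0.00000 + 2.37744 - 0.18008 + 0.33333 = 2.53069 ≈ 2.5307 bits

These are NOT equal (difference: 0.7234 bits). KL divergence is asymmetric: D_KL(P||Q) ≠ D_KL(Q||P) in general.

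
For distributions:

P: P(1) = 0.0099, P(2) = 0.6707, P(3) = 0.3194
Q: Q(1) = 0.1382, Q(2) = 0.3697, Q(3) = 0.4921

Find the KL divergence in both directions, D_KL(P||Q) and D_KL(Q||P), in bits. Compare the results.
D_KL(P||Q) = 0.3395 bits, D_KL(Q||P) = 0.5148 bits. D_KL(Q||P) is larger than D_KL(P||Q) by 0.1753 bits; the two directions differ.

D_KL(P||Q) = Σ P(x) log₂(P(x)/Q(x))

Computing term by term:
  P(1)·log₂(P(1)/Q(1)) = 0.0099·log₂(0.0099/0.1382) = -0.03765
  P(2)·log₂(P(2)/Q(2)) = 0.6707·log₂(0.6707/0.3697) = 0.57634
  P(3)·log₂(P(3)/Q(3)) = 0.3194·log₂(0.3194/0.4921) = -0.19917

D_KL(P||Q) = -0.03765 + 0.57634 - 0.19917 = 0.33952 ≈ 0.3395 bits

D_KL(Q||P) = Σ Q(x) log₂(Q(x)/P(x))

Computing term by term:
  Q(1)·log₂(Q(1)/P(1)) = 0.1382·log₂(0.1382/0.0099) = 0.52560
  Q(2)·log₂(Q(2)/P(2)) = 0.3697·log₂(0.3697/0.6707) = -0.31769
  Q(3)·log₂(Q(3)/P(3)) = 0.4921·log₂(0.4921/0.3194) = 0.30687

D_KL(Q||P) = 0.52560 - 0.31769 + 0.30687 = 0.51478 ≈ 0.5148 bits

These are NOT equal (difference: 0.1753 bits). KL divergence is asymmetric: D_KL(P||Q) ≠ D_KL(Q||P) in general.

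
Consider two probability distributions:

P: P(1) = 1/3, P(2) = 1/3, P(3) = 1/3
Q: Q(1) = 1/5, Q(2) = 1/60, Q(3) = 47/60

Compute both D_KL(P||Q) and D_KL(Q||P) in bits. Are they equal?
D_KL(P||Q) = 1.2754 bits, D_KL(Q||P) = 0.7462 bits. No, they are not equal.

D_KL(P||Q) = Σ P(x) log₂(P(x)/Q(x))

Computing term by term:
  P(1)·log₂(P(1)/Q(1)) = (1/3)·log₂((1/3)/(1/5)) = 0.24566
  P(2)·log₂(P(2)/Q(2)) = (1/3)·log₂((1/3)/(1/60)) = 1.44064
  P(3)·log₂(P(3)/Q(3)) = (1/3)·log₂((1/3)/(47/60)) = -0.41089

D_KL(P||Q) = 0.24566 + 1.44064 - 0.41089 = 1.27541 ≈ 1.2754 bits

D_KL(Q||P) = Σ Q(x) log₂(Q(x)/P(x))

Computing term by term:
  Q(1)·log₂(Q(1)/P(1)) = (1/5)·log₂((1/5)/(1/3)) = -0.14739
  Q(2)·log₂(Q(2)/P(2)) = (1/60)·log₂((1/60)/(1/3)) = -0.07203
  Q(3)·log₂(Q(3)/P(3)) = (47/60)·log₂((47/60)/(1/3)) = 0.96558

D_KL(Q||P) = -0.14739 - 0.07203 + 0.96558 = 0.74616 ≈ 0.7462 bits

These are NOT equal (difference: 0.5292 bits). KL divergence is asymmetric: D_KL(P||Q) ≠ D_KL(Q||P) in general.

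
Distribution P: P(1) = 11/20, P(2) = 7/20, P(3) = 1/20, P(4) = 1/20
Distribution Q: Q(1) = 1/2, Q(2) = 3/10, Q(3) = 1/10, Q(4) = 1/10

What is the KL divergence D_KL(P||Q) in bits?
0.0535 bits

D_KL(P||Q) = Σ P(x) log₂(P(x)/Q(x))

Computing term by term:
  P(1)·log₂(P(1)/Q(1)) = (11/20)·log₂((11/20)/(1/2)) = 0.07563
  P(2)·log₂(P(2)/Q(2)) = (7/20)·log₂((7/20)/(3/10)) = 0.07784
  P(3)·log₂(P(3)/Q(3)) = (1/20)·log₂((1/20)/(1/10)) = -0.05000
  P(4)·log₂(P(4)/Q(4)) = (1/20)·log₂((1/20)/(1/10)) = -0.05000

D_KL(P||Q) = 0.07563 + 0.07784 - 0.05000 - 0.05000 = 0.05347 ≈ 0.0535 bits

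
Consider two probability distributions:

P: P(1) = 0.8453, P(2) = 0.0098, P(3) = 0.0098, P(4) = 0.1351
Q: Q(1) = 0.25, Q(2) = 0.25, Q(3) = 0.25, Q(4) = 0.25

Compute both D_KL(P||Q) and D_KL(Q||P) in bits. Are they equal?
D_KL(P||Q) = 1.2741 bits, D_KL(Q||P) = 2.1191 bits. No, they are not equal.

D_KL(P||Q) = Σ P(x) log₂(P(x)/Q(x))

Computing term by term:
  P(1)·log₂(P(1)/Q(1)) = 0.8453·log₂(0.8453/0.25) = 1.48564
  P(2)·log₂(P(2)/Q(2)) = 0.0098·log₂(0.0098/0.25) = -0.04580
  P(3)·log₂(P(3)/Q(3)) = 0.0098·log₂(0.0098/0.25) = -0.04580
  P(4)·log₂(P(4)/Q(4)) = 0.1351·log₂(0.1351/0.25) = -0.11996

D_KL(P||Q) = 1.48564 - 0.04580 - 0.04580 - 0.11996 = 1.27408 ≈ 1.2741 bits

D_KL(Q||P) = Σ Q(x) log₂(Q(x)/P(x))

Computing term by term:
  Q(1)·log₂(Q(1)/P(1)) = 0.25·log₂(0.25/0.8453) = -0.43938
  Q(2)·log₂(Q(2)/P(2)) = 0.25·log₂(0.25/0.0098) = 1.16825
  Q(3)·log₂(Q(3)/P(3)) = 0.25·log₂(0.25/0.0098) = 1.16825
  Q(4)·log₂(Q(4)/P(4)) = 0.25·log₂(0.25/0.1351) = 0.22198

D_KL(Q||P) = -0.43938 + 1.16825 + 1.16825 + 0.22198 = 2.11910 ≈ 2.1191 bits

These are NOT equal (difference: 0.8450 bits). KL divergence is asymmetric: D_KL(P||Q) ≠ D_KL(Q||P) in general.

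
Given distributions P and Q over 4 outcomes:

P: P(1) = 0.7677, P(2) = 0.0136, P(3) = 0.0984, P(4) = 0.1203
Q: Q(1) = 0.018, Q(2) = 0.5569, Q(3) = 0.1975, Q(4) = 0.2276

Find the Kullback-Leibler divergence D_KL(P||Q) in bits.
3.8743 bits

D_KL(P||Q) = Σ P(x) log₂(P(x)/Q(x))

Computing term by term:
  P(1)·log₂(P(1)/Q(1)) = 0.7677·log₂(0.7677/0.018) = 4.15669
  P(2)·log₂(P(2)/Q(2)) = 0.0136·log₂(0.0136/0.5569) = -0.07284
  P(3)·log₂(P(3)/Q(3)) = 0.0984·log₂(0.0984/0.1975) = -0.09890
  P(4)·log₂(P(4)/Q(4)) = 0.1203·log₂(0.1203/0.2276) = -0.11066

D_KL(P||Q) = 4.15669 - 0.07284 - 0.09890 - 0.11066 = 3.87429 ≈ 3.8743 bits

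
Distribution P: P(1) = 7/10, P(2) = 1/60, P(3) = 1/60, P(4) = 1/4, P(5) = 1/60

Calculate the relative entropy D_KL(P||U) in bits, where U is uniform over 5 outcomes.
1.1664 bits

U(i) = 1/5 for all i

D_KL(P||U) = Σ P(x) log₂(P(x) / (1/5))
           = Σ P(x) log₂(P(x)) + log₂(5)
           = log₂(5) - H(P)

H(P) = -Σ P(x) log₂(P(x)):
  -P(1)·log₂(P(1)) = -(7/10)·log₂(7/10) = 0.36020
  -P(2)·log₂(P(2)) = -(1/60)·log₂(1/60) = 0.09845
  -P(3)·log₂(P(3)) = -(1/60)·log₂(1/60) = 0.09845
  -P(4)·log₂(P(4)) = -(1/4)·log₂(1/4) = 0.50000
  -P(5)·log₂(P(5)) = -(1/60)·log₂(1/60) = 0.09845
H(P) = 0.36020 + 0.09845 + 0.09845 + 0.50000 + 0.09845 = 1.15555 bits

log₂(5) = 2.32193 bits

D_KL(P||U) = 2.32193 - 1.15555 = 1.16638 ≈ 1.1664 bits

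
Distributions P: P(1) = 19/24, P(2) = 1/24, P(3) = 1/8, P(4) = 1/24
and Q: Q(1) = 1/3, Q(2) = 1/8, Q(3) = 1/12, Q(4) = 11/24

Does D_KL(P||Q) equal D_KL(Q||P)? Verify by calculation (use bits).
D_KL(P||Q) = 0.8509 bits, D_KL(Q||P) = 1.3190 bits. No — D_KL(P||Q) ≠ D_KL(Q||P) for this pair.

D_KL(P||Q) = Σ P(x) log₂(P(x)/Q(x))

Computing term by term:
  P(1)·log₂(P(1)/Q(1)) = (19/24)·log₂((19/24)/(1/3)) = 0.98794
  P(2)·log₂(P(2)/Q(2)) = (1/24)·log₂((1/24)/(1/8)) = -0.06604
  P(3)·log₂(P(3)/Q(3)) = (1/8)·log₂((1/8)/(1/12)) = 0.07312
  P(4)·log₂(P(4)/Q(4)) = (1/24)·log₂((1/24)/(11/24)) = -0.14414

D_KL(P||Q) = 0.98794 - 0.06604 + 0.07312 - 0.14414 = 0.85088 ≈ 0.8509 bits

D_KL(Q||P) = Σ Q(x) log₂(Q(x)/P(x))

Computing term by term:
  Q(1)·log₂(Q(1)/P(1)) = (1/3)·log₂((1/3)/(19/24)) = -0.41598
  Q(2)·log₂(Q(2)/P(2)) = (1/8)·log₂((1/8)/(1/24)) = 0.19812
  Q(3)·log₂(Q(3)/P(3)) = (1/12)·log₂((1/12)/(1/8)) = -0.04875
  Q(4)·log₂(Q(4)/P(4)) = (11/24)·log₂((11/24)/(1/24)) = 1.58557

D_KL(Q||P) = -0.41598 + 0.19812 - 0.04875 + 1.58557 = 1.31896 ≈ 1.3190 bits

These are NOT equal (difference: 0.4681 bits). KL divergence is asymmetric: D_KL(P||Q) ≠ D_KL(Q||P) in general.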